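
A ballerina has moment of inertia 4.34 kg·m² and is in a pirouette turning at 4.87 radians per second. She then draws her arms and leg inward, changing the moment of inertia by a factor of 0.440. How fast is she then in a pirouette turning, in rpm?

ω₂ ≈ 106 rpm

With no external torque about the axis, L is conserved: I₁ω₁ = I₂ω₂.
I₂ = 0.440 × 4.34 = 1.910 kg·m².
ω₂ = I₁ω₁ / I₂ = (4.340)(4.87 rad/s) / (1.910) = 11.07 rad/s = 105.7 rpm.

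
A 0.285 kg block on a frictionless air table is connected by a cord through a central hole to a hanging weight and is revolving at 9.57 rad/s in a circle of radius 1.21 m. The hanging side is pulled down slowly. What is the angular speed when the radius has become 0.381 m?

ω₂ ≈ 96.5 rad/s

The constraining force is radial, so m r² ω about the center is conserved.
ω₂ = ω₁ (r₁/r₂)² = (9.57)(1.21/0.381)² = 96.52 rad/s.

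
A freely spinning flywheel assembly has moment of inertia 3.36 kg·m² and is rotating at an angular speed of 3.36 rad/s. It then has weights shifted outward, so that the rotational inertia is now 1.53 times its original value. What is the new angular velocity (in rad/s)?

No external torque acts about the spin axis, so angular momentum is conserved.
I₂ = 1.53 × 3.36 = 5.141 kg·m².
ω₂ = I₁ω₁ / I₂ = (3.360)(3.36 rad/s) / (5.141) = 2.196 rad/s.

ω₂ ≈ 2.20 rad/s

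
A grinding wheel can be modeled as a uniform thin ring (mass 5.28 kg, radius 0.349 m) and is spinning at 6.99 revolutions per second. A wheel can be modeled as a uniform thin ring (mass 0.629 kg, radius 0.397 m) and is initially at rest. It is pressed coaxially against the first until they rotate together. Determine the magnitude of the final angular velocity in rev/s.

No external torque acts about the common axis, so total angular momentum is conserved.
Moments of inertia: I_A = (5.28)(0.349)² = 0.6431 kg·m²; I_B = (0.629)(0.397)² = 0.09914 kg·m².
Taking A's sense as positive: L = (0.6431)(6.99) = 4.495 kg·m²·rev/s.
Combined I = 0.6431 + 0.09914 = 0.7422 kg·m².
ω_f = L / I = 4.495 / 0.7422 = 6.056 rev/s.

|ω_f| ≈ 6.06 rev/s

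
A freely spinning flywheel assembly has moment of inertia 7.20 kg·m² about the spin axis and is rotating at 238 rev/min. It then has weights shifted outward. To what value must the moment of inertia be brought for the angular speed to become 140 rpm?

No external torque acts about the spin axis, so angular momentum is conserved.
I₂ = I₁ω₁ / ω₂ = (7.20)(238) / (140) = 12.24 kg·m².

I₂ ≈ 12.2 kg·m²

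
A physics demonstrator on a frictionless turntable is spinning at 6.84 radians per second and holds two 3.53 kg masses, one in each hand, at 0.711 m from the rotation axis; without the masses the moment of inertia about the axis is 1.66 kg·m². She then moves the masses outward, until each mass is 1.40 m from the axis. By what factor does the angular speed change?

Angular momentum about the spin axis is conserved since the torque about it is zero.
I₁ = 1.66 + 2(3.53)(0.711)² = 5.229 kg·m²; I₂ = 1.66 + 2(3.53)(1.40)² = 15.50 kg·m².
ω₂/ω₁ = I₁/I₂ = 5.229 / 15.50 = 0.3374.

ω₂/ω₁ ≈ 0.337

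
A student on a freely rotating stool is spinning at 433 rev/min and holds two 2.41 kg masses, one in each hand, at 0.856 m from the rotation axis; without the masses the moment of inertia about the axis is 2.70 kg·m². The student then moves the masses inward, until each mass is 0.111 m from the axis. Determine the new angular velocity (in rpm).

No external torque acts about the spin axis, so angular momentum is conserved.
I₁ = 2.70 + 2(2.41)(0.856)² = 6.232 kg·m²; I₂ = 2.70 + 2(2.41)(0.111)² = 2.759 kg·m².
ω₂ = I₁ω₁ / I₂ = (6.232)(433 rpm) / (2.759) = 977.9 rpm.

ω₂ ≈ 978 rpm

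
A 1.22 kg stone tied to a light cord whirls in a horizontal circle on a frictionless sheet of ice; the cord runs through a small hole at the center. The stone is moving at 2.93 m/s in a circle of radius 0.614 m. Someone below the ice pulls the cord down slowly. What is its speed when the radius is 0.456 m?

Central (radial) force ⇒ zero torque about the center ⇒ m v r is constant.
v₂ = v₁ r₁ / r₂ = (2.93)(0.614) / (0.456) = 3.945 m/s.

v₂ ≈ 3.95 m/s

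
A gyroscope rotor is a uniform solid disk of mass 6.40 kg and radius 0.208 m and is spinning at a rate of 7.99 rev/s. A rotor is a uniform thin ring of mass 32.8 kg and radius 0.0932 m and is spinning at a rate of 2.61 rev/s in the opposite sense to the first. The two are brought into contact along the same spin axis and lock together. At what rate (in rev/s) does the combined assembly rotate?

|ω_f| ≈ 0.856 rev/s

No external torque acts about the common axis, so total angular momentum is conserved.
Moments of inertia: I_A = ½(6.40)(0.208)² = 0.1384 kg·m²; I_B = (32.8)(0.0932)² = 0.2849 kg·m².
Taking A's sense as positive: L = (0.1384)(7.99) − (0.2849)(2.61) = 0.3626 kg·m²·rev/s.
Combined I = 0.1384 + 0.2849 = 0.4234 kg·m².
ω_f = L / I = 0.3626 / 0.4234 = 0.8564 rev/s.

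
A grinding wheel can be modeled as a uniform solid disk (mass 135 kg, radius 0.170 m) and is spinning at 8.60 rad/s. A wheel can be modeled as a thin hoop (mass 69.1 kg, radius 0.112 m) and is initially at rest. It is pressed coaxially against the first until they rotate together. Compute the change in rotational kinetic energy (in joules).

ΔKE ≈ -22.2 J

The coupling torques are internal; angular momentum about the shared axis is conserved.
Moments of inertia: I_A = ½(135)(0.170)² = 1.951 kg·m²; I_B = (69.1)(0.112)² = 0.8668 kg·m².
Taking A's sense as positive: L = (1.951)(8.60) = 16.78 kg·m²·rad/s.
Combined I = 1.951 + 0.8668 = 2.818 kg·m².
ω_f = L / I = 16.78 / 2.818 = 5.954 rad/s.
KE_i = ½ΣIω² = 72.14 J; KE_f = ½(2.818)(5.954)² = 49.95 J.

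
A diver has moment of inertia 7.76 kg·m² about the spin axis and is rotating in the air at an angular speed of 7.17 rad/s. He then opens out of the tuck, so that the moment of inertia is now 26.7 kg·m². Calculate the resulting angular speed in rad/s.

Angular momentum about the spin axis is conserved since the torque about it is zero.
ω₂ = I₁ω₁ / I₂ = (7.760)(7.17 rad/s) / (26.70) = 2.084 rad/s.

ω₂ ≈ 2.08 rad/s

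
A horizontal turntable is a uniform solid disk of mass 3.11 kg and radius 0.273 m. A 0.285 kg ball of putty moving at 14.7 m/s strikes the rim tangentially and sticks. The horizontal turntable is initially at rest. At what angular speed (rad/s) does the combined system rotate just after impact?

About the axle the impulsive forces during the collision are internal, so angular momentum about that axis is conserved.
I_p = ½(3.11)(0.273)² = 0.1159 kg·m². Taking the sense of the ball of putty's angular momentum as positive, L_{ball} = m v R = (0.285)(14.7)(0.273) = 1.144 kg·m²/s.
L_i = 0 + 1.144 = 1.144 kg·m²/s.
After sticking, I_f = I_p + m R² = 0.1159 + (0.285)(0.273)² = 0.1371 kg·m².
ω_f = L_i / I_f = 1.144 / 0.1371 = 8.340 rad/s.

|ω_f| ≈ 8.34 rad/s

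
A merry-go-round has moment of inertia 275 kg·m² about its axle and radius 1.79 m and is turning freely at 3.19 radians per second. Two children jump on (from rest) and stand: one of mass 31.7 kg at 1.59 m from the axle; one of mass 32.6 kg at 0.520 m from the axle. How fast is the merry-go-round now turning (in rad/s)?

ω_f ≈ 2.41 rad/s

No external torque acts about the axle; L_before = L_after.
Added inertia Σmr² = (31.7)(1.59)² + (32.6)(0.520)² = 88.96 kg·m²; I_f = 275.0 + 88.96 = 364.0 kg·m².
ω_f = I_p ω_i / I_f = (275.0)(3.19) / 364.0 = 2.410 rad/s.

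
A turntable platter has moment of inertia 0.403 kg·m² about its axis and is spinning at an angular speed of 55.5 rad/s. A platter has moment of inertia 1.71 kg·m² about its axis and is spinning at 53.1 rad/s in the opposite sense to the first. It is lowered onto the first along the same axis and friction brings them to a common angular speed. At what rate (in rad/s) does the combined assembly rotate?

|ω_f| ≈ 32.4 rad/s

No external torque acts about the common axis, so total angular momentum is conserved.
Taking A's sense as positive: L = (0.4030)(55.5) − (1.710)(53.1) = -68.43 kg·m²·rad/s.
Combined I = 0.4030 + 1.710 = 2.113 kg·m².
ω_f = L / I = -68.43 / 2.113 = -32.39 rad/s.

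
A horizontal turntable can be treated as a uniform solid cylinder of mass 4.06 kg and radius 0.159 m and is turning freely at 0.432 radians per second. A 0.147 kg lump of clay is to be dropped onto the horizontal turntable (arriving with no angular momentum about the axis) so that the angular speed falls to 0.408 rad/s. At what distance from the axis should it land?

r ≈ 0.143 m

No external torque acts about the axis; L_before = L_after.
I_p = ½(4.06)(0.159)² = 0.05132 kg·m².
I_p ω_i = (I_p + m r²) ω_f ⇒ m r² = I_p(ω_i/ω_f − 1) = 0.05132(0.432/0.408 − 1) = 0.003019 kg·m².
r = √(0.003019/0.147) = 0.1433 m.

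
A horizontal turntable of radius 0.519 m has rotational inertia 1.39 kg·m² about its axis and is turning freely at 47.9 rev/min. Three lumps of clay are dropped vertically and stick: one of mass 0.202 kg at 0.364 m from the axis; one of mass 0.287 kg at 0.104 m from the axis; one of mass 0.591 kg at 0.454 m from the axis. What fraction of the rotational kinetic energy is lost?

fraction ≈ 0.0984

The added mass arrives with no angular momentum about the axis, and any external torque about the axis is negligible, so the system's angular momentum is conserved.
Added inertia Σmr² = (0.202)(0.364)² + (0.287)(0.104)² + (0.591)(0.454)² = 0.1517 kg·m²; I_f = 1.390 + 0.1517 = 1.542 kg·m².
ω_f = I_p ω_i / I_f = (1.390)(47.9) / 1.542 = 43.19 rpm.
KE_i = ½(1.390)(5.016 rad/s)² = 17.49 J; KE_f = ½(1.542)(4.523)² = 15.77 J.
Fraction lost = 0.09839.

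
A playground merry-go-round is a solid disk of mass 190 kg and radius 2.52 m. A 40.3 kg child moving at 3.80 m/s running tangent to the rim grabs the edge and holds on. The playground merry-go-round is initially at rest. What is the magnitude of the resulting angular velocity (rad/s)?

About the axle the impulsive forces during the collision are internal, so angular momentum about that axis is conserved.
I_p = ½(190)(2.52)² = 603.3 kg·m². Taking the sense of the child's angular momentum as positive, L_{child} = m v R = (40.3)(3.80)(2.52) = 385.9 kg·m²/s.
L_i = 0 + 385.9 = 385.9 kg·m²/s.
After sticking, I_f = I_p + m R² = 603.3 + (40.3)(2.52)² = 859.2 kg·m².
ω_f = L_i / I_f = 385.9 / 859.2 = 0.4491 rad/s.

|ω_f| ≈ 0.449 rad/s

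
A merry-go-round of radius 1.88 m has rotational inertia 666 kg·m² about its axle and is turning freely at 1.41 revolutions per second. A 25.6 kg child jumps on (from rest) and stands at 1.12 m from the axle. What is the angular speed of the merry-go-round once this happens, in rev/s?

ω_f ≈ 1.35 rev/s

The added mass arrives with no angular momentum about the axle, and any external torque about the axle is negligible, so the system's angular momentum is conserved.
Added inertia Σmr² = (25.6)(1.12)² = 32.11 kg·m²; I_f = 666.0 + 32.11 = 698.1 kg·m².
ω_f = I_p ω_i / I_f = (666.0)(1.41) / 698.1 = 1.345 rev/s.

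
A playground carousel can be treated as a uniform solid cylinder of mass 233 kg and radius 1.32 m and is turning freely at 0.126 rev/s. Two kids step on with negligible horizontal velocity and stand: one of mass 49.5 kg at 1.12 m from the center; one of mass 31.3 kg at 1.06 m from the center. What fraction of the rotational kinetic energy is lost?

No external torque acts about the center; L_before = L_after.
I_p = ½(233)(1.32)² = 203.0 kg·m².
Added inertia Σmr² = (49.5)(1.12)² + (31.3)(1.06)² = 97.26 kg·m²; I_f = 203.0 + 97.26 = 300.3 kg·m².
ω_f = I_p ω_i / I_f = (203.0)(0.126) / 300.3 = 0.08518 rev/s.
KE_i = ½(203.0)(0.7917 rad/s)² = 63.61 J; KE_f = ½(300.3)(0.5352)² = 43.01 J.
Fraction lost = 0.3239.

fraction ≈ 0.324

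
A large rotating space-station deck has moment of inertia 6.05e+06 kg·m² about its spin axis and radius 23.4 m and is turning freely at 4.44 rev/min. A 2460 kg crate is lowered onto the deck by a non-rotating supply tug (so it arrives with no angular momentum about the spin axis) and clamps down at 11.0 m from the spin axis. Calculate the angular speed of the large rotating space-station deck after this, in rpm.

ω_f ≈ 4.23 rpm

The added mass arrives with no angular momentum about the spin axis, and any external torque about the spin axis is negligible, so the system's angular momentum is conserved.
Added inertia Σmr² = (2460)(11.0)² = 2.977e+05 kg·m²; I_f = 6.050e+06 + 2.977e+05 = 6.348e+06 kg·m².
ω_f = I_p ω_i / I_f = (6.050e+06)(4.44) / 6.348e+06 = 4.232 rpm.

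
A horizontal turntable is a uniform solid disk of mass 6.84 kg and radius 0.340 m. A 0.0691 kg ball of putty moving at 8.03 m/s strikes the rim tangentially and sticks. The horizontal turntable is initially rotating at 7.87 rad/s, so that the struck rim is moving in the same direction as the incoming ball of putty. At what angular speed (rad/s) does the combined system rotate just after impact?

|ω_f| ≈ 8.18 rad/s

About the axle the impulsive forces during the collision are internal, so angular momentum about that axis is conserved.
I_p = ½(6.84)(0.340)² = 0.3954 kg·m². Taking the sense of the ball of putty's angular momentum as positive, L_{ball} = m v R = (0.0691)(8.03)(0.340) = 0.1887 kg·m²/s.
L_i = +I_p ω_p + m v R = +(0.3954)(7.87) + 0.1887 = 3.300 kg·m²/s.
After sticking, I_f = I_p + m R² = 0.3954 + (0.0691)(0.340)² = 0.4033 kg·m².
ω_f = L_i / I_f = 3.300 / 0.4033 = 8.182 rad/s.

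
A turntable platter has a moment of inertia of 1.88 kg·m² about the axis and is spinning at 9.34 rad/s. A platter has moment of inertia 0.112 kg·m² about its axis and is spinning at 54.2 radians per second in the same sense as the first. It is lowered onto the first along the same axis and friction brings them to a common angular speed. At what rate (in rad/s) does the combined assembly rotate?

The coupling torques are internal; angular momentum about the shared axis is conserved.
Taking A's sense as positive: L = (1.880)(9.34) + (0.1120)(54.2) = 23.63 kg·m²·rad/s.
Combined I = 1.880 + 0.1120 = 1.992 kg·m².
ω_f = L / I = 23.63 / 1.992 = 11.86 rad/s.

|ω_f| ≈ 11.9 rad/s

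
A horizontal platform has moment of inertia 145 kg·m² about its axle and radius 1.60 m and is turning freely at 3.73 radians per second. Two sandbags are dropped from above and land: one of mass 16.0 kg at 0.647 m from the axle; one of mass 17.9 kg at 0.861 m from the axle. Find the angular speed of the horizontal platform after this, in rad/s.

No external torque acts about the axle; L_before = L_after.
Added inertia Σmr² = (16.0)(0.647)² + (17.9)(0.861)² = 19.97 kg·m²; I_f = 145.0 + 19.97 = 165.0 kg·m².
ω_f = I_p ω_i / I_f = (145.0)(3.73) / 165.0 = 3.279 rad/s.

ω_f ≈ 3.28 rad/s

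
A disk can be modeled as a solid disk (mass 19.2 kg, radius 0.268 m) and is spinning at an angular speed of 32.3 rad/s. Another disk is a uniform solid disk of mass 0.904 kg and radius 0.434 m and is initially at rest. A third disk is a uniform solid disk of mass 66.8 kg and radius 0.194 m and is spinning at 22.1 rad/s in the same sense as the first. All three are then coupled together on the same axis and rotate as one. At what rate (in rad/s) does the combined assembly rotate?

The coupling torques are internal; angular momentum about the shared axis is conserved.
Moments of inertia: I_A = ½(19.2)(0.268)² = 0.6895 kg·m²; I_B = ½(0.904)(0.434)² = 0.08514 kg·m²; I_C = ½(66.8)(0.194)² = 1.257 kg·m².
Taking A's sense as positive: L = (0.6895)(32.3) + (1.257)(22.1) = 50.05 kg·m²·rad/s.
Combined I = 0.6895 + 0.08514 + 1.257 = 2.032 kg·m².
ω_f = L / I = 50.05 / 2.032 = 24.64 rad/s.

|ω_f| ≈ 24.6 rad/s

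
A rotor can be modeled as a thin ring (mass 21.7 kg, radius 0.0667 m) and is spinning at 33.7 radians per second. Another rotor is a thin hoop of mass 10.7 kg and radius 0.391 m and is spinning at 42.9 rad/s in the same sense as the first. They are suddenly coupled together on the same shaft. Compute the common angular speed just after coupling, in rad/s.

No external torque acts about the common axis, so total angular momentum is conserved.
Moments of inertia: I_A = (21.7)(0.0667)² = 0.09654 kg·m²; I_B = (10.7)(0.391)² = 1.636 kg·m².
Taking A's sense as positive: L = (0.09654)(33.7) + (1.636)(42.9) = 73.43 kg·m²·rad/s.
Combined I = 0.09654 + 1.636 = 1.732 kg·m².
ω_f = L / I = 73.43 / 1.732 = 42.39 rad/s.

|ω_f| ≈ 42.4 rad/s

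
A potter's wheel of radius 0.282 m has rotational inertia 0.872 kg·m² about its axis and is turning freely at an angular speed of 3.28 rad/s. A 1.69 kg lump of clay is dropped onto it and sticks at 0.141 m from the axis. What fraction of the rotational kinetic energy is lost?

No external torque acts about the axis; L_before = L_after.
Added inertia Σmr² = (1.69)(0.141)² = 0.03360 kg·m²; I_f = 0.8720 + 0.03360 = 0.9056 kg·m².
ω_f = I_p ω_i / I_f = (0.8720)(3.28) / 0.9056 = 3.158 rad/s.
KE_i = ½(0.8720)(3.280 rad/s)² = 4.691 J; KE_f = ½(0.9056)(3.158)² = 4.517 J.
Fraction lost = 0.03710.

fraction ≈ 0.0371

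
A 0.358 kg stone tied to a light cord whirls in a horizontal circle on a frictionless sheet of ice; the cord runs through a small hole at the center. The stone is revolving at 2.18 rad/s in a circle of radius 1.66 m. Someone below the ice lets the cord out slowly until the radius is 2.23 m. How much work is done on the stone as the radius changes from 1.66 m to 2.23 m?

W ≈ -1.05 J

No torque about the axis ⇒ m r₁² ω₁ = m r₂² ω₂.
ω₂ = ω₁ (r₁/r₂)² = (2.18)(1.66/2.23)² = 1.208 rad/s.
W = ΔKE = ½m(v₂² − v₁²) = -1.045 J.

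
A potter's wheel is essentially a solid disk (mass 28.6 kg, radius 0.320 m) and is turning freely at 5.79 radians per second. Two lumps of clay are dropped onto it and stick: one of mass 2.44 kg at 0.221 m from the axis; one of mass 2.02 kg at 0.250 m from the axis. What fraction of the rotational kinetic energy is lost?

No external torque acts about the axis; L_before = L_after.
I_p = ½(28.6)(0.320)² = 1.464 kg·m².
Added inertia Σmr² = (2.44)(0.221)² + (2.02)(0.250)² = 0.2454 kg·m²; I_f = 1.464 + 0.2454 = 1.710 kg·m².
ω_f = I_p ω_i / I_f = (1.464)(5.79) / 1.710 = 4.959 rad/s.
KE_i = ½(1.464)(5.790 rad/s)² = 24.55 J; KE_f = ½(1.710)(4.959)² = 21.02 J.
Fraction lost = 0.1435.

fraction ≈ 0.144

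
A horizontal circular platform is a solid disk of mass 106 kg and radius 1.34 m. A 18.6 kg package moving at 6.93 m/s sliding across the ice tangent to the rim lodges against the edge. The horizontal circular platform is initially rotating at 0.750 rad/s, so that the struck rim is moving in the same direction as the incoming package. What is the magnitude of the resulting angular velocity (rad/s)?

|ω_f| ≈ 1.90 rad/s

The axle reaction passes through the central axle and exerts no torque about it; angular momentum about the central axle is conserved through the impact.
I_p = ½(106)(1.34)² = 95.17 kg·m². Taking the sense of the package's angular momentum as positive, L_{package} = m v R = (18.6)(6.93)(1.34) = 172.7 kg·m²/s.
L_i = +I_p ω_p + m v R = +(95.17)(0.750) + 172.7 = 244.1 kg·m²/s.
After sticking, I_f = I_p + m R² = 95.17 + (18.6)(1.34)² = 128.6 kg·m².
ω_f = L_i / I_f = 244.1 / 128.6 = 1.899 rad/s.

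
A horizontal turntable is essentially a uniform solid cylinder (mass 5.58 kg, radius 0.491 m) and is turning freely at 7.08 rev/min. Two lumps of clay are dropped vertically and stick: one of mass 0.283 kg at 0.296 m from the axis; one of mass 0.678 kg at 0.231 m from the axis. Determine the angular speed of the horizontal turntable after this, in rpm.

ω_f ≈ 6.49 rpm

The added mass arrives with no angular momentum about the axis, and any external torque about the axis is negligible, so the system's angular momentum is conserved.
I_p = ½(5.58)(0.491)² = 0.6726 kg·m².
Added inertia Σmr² = (0.283)(0.296)² + (0.678)(0.231)² = 0.06097 kg·m²; I_f = 0.6726 + 0.06097 = 0.7336 kg·m².
ω_f = I_p ω_i / I_f = (0.6726)(7.08) / 0.7336 = 6.492 rpm.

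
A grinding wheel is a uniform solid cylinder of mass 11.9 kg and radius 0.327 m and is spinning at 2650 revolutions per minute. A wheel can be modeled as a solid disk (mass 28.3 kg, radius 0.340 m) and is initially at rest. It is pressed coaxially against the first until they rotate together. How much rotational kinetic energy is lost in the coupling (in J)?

The coupling torques are internal; angular momentum about the shared axis is conserved.
Moments of inertia: I_A = ½(11.9)(0.327)² = 0.6362 kg·m²; I_B = ½(28.3)(0.340)² = 1.636 kg·m².
Taking A's sense as positive: L = (0.6362)(2650) = 1686 kg·m²·rpm.
Combined I = 0.6362 + 1.636 = 2.272 kg·m².
ω_f = L / I = 1686 / 2.272 = 742.1 rpm.
KE_i = ½ΣIω² = 24500 J; KE_f = ½(2.272)(77.71)² = 6860 J.

ΔKE lost ≈ 17600 J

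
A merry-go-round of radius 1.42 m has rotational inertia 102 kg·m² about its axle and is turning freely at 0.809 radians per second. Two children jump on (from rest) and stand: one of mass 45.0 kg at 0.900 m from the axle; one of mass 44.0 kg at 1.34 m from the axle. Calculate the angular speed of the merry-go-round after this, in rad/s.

The added mass arrives with no angular momentum about the axle, and any external torque about the axle is negligible, so the system's angular momentum is conserved.
Added inertia Σmr² = (45.0)(0.900)² + (44.0)(1.34)² = 115.5 kg·m²; I_f = 102.0 + 115.5 = 217.5 kg·m².
ω_f = I_p ω_i / I_f = (102.0)(0.809) / 217.5 = 0.3795 rad/s.

ω_f ≈ 0.379 rad/s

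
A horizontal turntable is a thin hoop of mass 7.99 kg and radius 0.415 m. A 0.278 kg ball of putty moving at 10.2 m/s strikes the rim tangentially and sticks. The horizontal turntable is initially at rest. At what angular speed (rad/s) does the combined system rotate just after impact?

About the axle the impulsive forces during the collision are internal, so angular momentum about that axis is conserved.
I_p = (7.99)(0.415)² = 1.376 kg·m². Taking the sense of the ball of putty's angular momentum as positive, L_{ball} = m v R = (0.278)(10.2)(0.415) = 1.177 kg·m²/s.
L_i = 0 + 1.177 = 1.177 kg·m²/s.
After sticking, I_f = I_p + m R² = 1.376 + (0.278)(0.415)² = 1.424 kg·m².
ω_f = L_i / I_f = 1.177 / 1.424 = 0.8264 rad/s.

|ω_f| ≈ 0.826 rad/s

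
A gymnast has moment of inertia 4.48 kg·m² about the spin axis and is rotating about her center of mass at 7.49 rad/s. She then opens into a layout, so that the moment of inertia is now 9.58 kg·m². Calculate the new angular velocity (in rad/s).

No external torque acts about the spin axis, so angular momentum is conserved.
ω₂ = I₁ω₁ / I₂ = (4.480)(7.49 rad/s) / (9.580) = 3.503 rad/s.

ω₂ ≈ 3.50 rad/s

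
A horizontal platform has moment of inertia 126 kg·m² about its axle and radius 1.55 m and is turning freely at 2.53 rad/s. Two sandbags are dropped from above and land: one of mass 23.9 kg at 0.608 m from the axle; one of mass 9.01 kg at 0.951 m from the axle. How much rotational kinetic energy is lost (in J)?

energy lost ≈ 47.9 J

No external torque acts about the axle; L_before = L_after.
Added inertia Σmr² = (23.9)(0.608)² + (9.01)(0.951)² = 16.98 kg·m²; I_f = 126.0 + 16.98 = 143.0 kg·m².
ω_f = I_p ω_i / I_f = (126.0)(2.53) / 143.0 = 2.229 rad/s.
KE_i = ½(126.0)(2.530 rad/s)² = 403.3 J; KE_f = ½(143.0)(2.229)² = 355.4 J.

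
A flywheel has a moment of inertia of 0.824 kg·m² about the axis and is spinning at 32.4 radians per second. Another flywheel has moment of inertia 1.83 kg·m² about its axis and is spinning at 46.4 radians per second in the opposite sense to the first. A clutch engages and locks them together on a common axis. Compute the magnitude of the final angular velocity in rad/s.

The coupling torques are internal; angular momentum about the shared axis is conserved.
Taking A's sense as positive: L = (0.8240)(32.4) − (1.830)(46.4) = -58.21 kg·m²·rad/s.
Combined I = 0.8240 + 1.830 = 2.654 kg·m².
ω_f = L / I = -58.21 / 2.654 = -21.93 rad/s.

|ω_f| ≈ 21.9 rad/s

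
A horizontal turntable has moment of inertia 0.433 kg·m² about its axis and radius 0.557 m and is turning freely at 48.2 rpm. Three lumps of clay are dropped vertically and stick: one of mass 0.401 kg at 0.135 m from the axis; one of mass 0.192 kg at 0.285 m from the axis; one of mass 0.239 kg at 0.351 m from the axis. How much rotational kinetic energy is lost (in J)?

No external torque acts about the axis; L_before = L_after.
Added inertia Σmr² = (0.401)(0.135)² + (0.192)(0.285)² + (0.239)(0.351)² = 0.05235 kg·m²; I_f = 0.4330 + 0.05235 = 0.4853 kg·m².
ω_f = I_p ω_i / I_f = (0.4330)(48.2) / 0.4853 = 43.00 rpm.
KE_i = ½(0.4330)(5.047 rad/s)² = 5.516 J; KE_f = ½(0.4853)(4.503)² = 4.921 J.

energy lost ≈ 0.595 J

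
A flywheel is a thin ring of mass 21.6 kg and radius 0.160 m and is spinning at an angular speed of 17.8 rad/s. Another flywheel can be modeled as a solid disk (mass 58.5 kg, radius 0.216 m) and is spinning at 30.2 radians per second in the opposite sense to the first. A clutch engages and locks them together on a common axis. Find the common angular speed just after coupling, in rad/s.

The coupling torques are internal; angular momentum about the shared axis is conserved.
Moments of inertia: I_A = (21.6)(0.160)² = 0.5530 kg·m²; I_B = ½(58.5)(0.216)² = 1.365 kg·m².
Taking A's sense as positive: L = (0.5530)(17.8) − (1.365)(30.2) = -31.37 kg·m²·rad/s.
Combined I = 0.5530 + 1.365 = 1.918 kg·m².
ω_f = L / I = -31.37 / 1.918 = -16.36 rad/s.

|ω_f| ≈ 16.4 rad/s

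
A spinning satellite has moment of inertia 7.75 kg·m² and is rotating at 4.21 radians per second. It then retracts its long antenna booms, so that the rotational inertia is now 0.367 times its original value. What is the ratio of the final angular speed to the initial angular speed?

No external torque acts about the spin axis, so angular momentum is conserved.
I₂ = 0.367 × 7.75 = 2.844 kg·m².
ω₂/ω₁ = I₁/I₂ = 7.750 / 2.844 = 2.725.

ω₂/ω₁ ≈ 2.72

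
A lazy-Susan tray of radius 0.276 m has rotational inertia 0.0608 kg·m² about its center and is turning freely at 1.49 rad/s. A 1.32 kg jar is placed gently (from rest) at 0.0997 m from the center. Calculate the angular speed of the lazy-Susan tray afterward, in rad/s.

ω_f ≈ 1.23 rad/s

No external torque acts about the center; L_before = L_after.
Added inertia Σmr² = (1.32)(0.0997)² = 0.01312 kg·m²; I_f = 0.06080 + 0.01312 = 0.07392 kg·m².
ω_f = I_p ω_i / I_f = (0.06080)(1.49) / 0.07392 = 1.226 rad/s.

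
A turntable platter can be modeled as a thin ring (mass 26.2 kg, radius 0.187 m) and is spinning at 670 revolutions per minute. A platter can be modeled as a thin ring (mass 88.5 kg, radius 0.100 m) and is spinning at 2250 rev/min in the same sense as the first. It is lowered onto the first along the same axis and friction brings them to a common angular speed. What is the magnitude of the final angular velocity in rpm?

|ω_f| ≈ 1450 rpm

No external torque acts about the common axis, so total angular momentum is conserved.
Moments of inertia: I_A = (26.2)(0.187)² = 0.9162 kg·m²; I_B = (88.5)(0.100)² = 0.8850 kg·m².
Taking A's sense as positive: L = (0.9162)(670) + (0.8850)(2250) = 2605 kg·m²·rpm.
Combined I = 0.9162 + 0.8850 = 1.801 kg·m².
ω_f = L / I = 2605 / 1.801 = 1446 rpm.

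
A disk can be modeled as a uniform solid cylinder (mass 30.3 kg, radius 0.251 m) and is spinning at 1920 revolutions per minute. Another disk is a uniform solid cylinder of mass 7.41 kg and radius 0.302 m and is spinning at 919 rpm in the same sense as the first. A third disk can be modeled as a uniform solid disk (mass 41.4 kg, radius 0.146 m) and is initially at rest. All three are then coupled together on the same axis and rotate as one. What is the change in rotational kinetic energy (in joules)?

ΔKE ≈ -6330 J

No external torque acts about the common axis, so total angular momentum is conserved.
Moments of inertia: I_A = ½(30.3)(0.251)² = 0.9545 kg·m²; I_B = ½(7.41)(0.302)² = 0.3379 kg·m²; I_C = ½(41.4)(0.146)² = 0.4412 kg·m².
Taking A's sense as positive: L = (0.9545)(1920) + (0.3379)(919) = 2143 kg·m²·rpm.
Combined I = 0.9545 + 0.3379 + 0.4412 = 1.734 kg·m².
ω_f = L / I = 2143 / 1.734 = 1236 rpm.
KE_i = ½ΣIω² = 20860 J; KE_f = ½(1.734)(129.5)² = 14530 J.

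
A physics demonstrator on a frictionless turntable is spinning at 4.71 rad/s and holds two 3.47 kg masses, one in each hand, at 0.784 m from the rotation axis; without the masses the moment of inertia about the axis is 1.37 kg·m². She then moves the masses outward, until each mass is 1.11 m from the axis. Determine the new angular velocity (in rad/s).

ω₂ ≈ 2.68 rad/s

With no external torque about the axis, L is conserved: I₁ω₁ = I₂ω₂.
I₁ = 1.37 + 2(3.47)(0.784)² = 5.636 kg·m²; I₂ = 1.37 + 2(3.47)(1.11)² = 9.921 kg·m².
ω₂ = I₁ω₁ / I₂ = (5.636)(4.71 rad/s) / (9.921) = 2.676 rad/s.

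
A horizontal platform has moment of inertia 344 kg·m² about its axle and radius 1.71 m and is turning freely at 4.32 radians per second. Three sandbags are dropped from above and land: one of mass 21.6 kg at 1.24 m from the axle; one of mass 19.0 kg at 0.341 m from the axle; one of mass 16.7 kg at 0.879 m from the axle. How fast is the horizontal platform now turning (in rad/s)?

ω_f ≈ 3.79 rad/s

No external torque acts about the axle; L_before = L_after.
Added inertia Σmr² = (21.6)(1.24)² + (19.0)(0.341)² + (16.7)(0.879)² = 48.32 kg·m²; I_f = 344.0 + 48.32 = 392.3 kg·m².
ω_f = I_p ω_i / I_f = (344.0)(4.32) / 392.3 = 3.788 rad/s.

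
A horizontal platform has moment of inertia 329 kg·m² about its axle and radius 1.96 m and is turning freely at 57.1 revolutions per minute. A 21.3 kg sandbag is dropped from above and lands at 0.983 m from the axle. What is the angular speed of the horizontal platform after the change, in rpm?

ω_f ≈ 53.7 rpm

No external torque acts about the axle; L_before = L_after.
Added inertia Σmr² = (21.3)(0.983)² = 20.58 kg·m²; I_f = 329.0 + 20.58 = 349.6 kg·m².
ω_f = I_p ω_i / I_f = (329.0)(57.1) / 349.6 = 53.74 rpm.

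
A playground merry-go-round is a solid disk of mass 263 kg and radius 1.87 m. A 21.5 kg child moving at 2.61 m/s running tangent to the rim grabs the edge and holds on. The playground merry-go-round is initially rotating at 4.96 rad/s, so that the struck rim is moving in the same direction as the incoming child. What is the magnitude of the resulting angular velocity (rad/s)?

About the axle the impulsive forces during the collision are internal, so angular momentum about that axis is conserved.
I_p = ½(263)(1.87)² = 459.8 kg·m². Taking the sense of the child's angular momentum as positive, L_{child} = m v R = (21.5)(2.61)(1.87) = 104.9 kg·m²/s.
L_i = +I_p ω_p + m v R = +(459.8)(4.96) + 104.9 = 2386 kg·m²/s.
After sticking, I_f = I_p + m R² = 459.8 + (21.5)(1.87)² = 535.0 kg·m².
ω_f = L_i / I_f = 2386 / 535.0 = 4.459 rad/s.

|ω_f| ≈ 4.46 rad/s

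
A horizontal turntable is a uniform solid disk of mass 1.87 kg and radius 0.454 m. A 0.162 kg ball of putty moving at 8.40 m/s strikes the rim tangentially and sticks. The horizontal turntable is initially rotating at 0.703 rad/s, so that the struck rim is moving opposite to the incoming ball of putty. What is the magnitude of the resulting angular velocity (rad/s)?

About the axle the impulsive forces during the collision are internal, so angular momentum about that axis is conserved.
I_p = ½(1.87)(0.454)² = 0.1927 kg·m². Taking the sense of the ball of putty's angular momentum as positive, L_{ball} = m v R = (0.162)(8.40)(0.454) = 0.6178 kg·m²/s.
L_i = −I_p ω_p + m v R = −(0.1927)(0.703) + 0.6178 = 0.4823 kg·m²/s.
After sticking, I_f = I_p + m R² = 0.1927 + (0.162)(0.454)² = 0.2261 kg·m².
ω_f = L_i / I_f = 0.4823 / 0.2261 = 2.133 rad/s.

|ω_f| ≈ 2.13 rad/s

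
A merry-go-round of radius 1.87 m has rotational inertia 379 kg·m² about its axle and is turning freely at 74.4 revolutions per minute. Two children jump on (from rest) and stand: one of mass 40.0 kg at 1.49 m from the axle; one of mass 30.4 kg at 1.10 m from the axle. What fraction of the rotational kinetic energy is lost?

The added mass arrives with no angular momentum about the axle, and any external torque about the axle is negligible, so the system's angular momentum is conserved.
Added inertia Σmr² = (40.0)(1.49)² + (30.4)(1.10)² = 125.6 kg·m²; I_f = 379.0 + 125.6 = 504.6 kg·m².
ω_f = I_p ω_i / I_f = (379.0)(74.4) / 504.6 = 55.88 rpm.
KE_i = ½(379.0)(7.791 rad/s)² = 11500 J; KE_f = ½(504.6)(5.852)² = 8640 J.
Fraction lost = 0.2489.

fraction ≈ 0.249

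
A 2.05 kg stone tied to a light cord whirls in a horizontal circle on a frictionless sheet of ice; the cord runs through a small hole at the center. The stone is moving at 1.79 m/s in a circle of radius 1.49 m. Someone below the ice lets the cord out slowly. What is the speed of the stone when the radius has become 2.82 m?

Central (radial) force ⇒ zero torque about the center ⇒ m v r is constant.
v₂ = v₁ r₁ / r₂ = (1.79)(1.49) / (2.82) = 0.9458 m/s.

v₂ ≈ 0.946 m/s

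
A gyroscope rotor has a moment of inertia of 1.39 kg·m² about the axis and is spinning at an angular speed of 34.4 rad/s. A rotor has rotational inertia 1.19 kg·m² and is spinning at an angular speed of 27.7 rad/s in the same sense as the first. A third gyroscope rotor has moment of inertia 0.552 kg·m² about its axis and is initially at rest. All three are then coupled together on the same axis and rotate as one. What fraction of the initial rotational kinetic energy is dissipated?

fraction ≈ 0.186

No external torque acts about the common axis, so total angular momentum is conserved.
Taking A's sense as positive: L = (1.390)(34.4) + (1.190)(27.7) = 80.78 kg·m²·rad/s.
Combined I = 1.390 + 1.190 + 0.5520 = 3.132 kg·m².
ω_f = L / I = 80.78 / 3.132 = 25.79 rad/s.
KE_i = ½ΣIω² = 1279 J; KE_f = ½(3.132)(25.79)² = 1042 J.
Fraction dissipated = (KE_i − KE_f)/KE_i = 0.1855.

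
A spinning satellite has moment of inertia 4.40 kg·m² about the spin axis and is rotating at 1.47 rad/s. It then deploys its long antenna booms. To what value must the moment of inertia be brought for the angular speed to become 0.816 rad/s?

Angular momentum about the spin axis is conserved since the torque about it is zero.
I₂ = I₁ω₁ / ω₂ = (4.40)(1.47) / (0.816) = 7.926 kg·m².

I₂ ≈ 7.93 kg·m²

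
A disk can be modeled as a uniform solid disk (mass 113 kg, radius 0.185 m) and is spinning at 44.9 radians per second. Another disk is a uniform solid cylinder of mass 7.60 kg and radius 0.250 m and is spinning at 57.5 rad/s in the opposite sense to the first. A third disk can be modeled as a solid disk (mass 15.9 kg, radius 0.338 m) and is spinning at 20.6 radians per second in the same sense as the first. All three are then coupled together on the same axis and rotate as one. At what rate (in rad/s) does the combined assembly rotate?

No external torque acts about the common axis, so total angular momentum is conserved.
Moments of inertia: I_A = ½(113)(0.185)² = 1.934 kg·m²; I_B = ½(7.60)(0.250)² = 0.2375 kg·m²; I_C = ½(15.9)(0.338)² = 0.9082 kg·m².
Taking A's sense as positive: L = (1.934)(44.9) − (0.2375)(57.5) + (0.9082)(20.6) = 91.88 kg·m²·rad/s.
Combined I = 1.934 + 0.2375 + 0.9082 = 3.079 kg·m².
ω_f = L / I = 91.88 / 3.079 = 29.84 rad/s.

|ω_f| ≈ 29.8 rad/s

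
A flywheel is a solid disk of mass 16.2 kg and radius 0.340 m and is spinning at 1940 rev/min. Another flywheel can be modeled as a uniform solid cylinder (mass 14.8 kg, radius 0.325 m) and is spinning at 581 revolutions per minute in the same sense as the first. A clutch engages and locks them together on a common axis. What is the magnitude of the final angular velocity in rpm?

The coupling torques are internal; angular momentum about the shared axis is conserved.
Moments of inertia: I_A = ½(16.2)(0.340)² = 0.9364 kg·m²; I_B = ½(14.8)(0.325)² = 0.7816 kg·m².
Taking A's sense as positive: L = (0.9364)(1940) + (0.7816)(581) = 2271 kg·m²·rpm.
Combined I = 0.9364 + 0.7816 = 1.718 kg·m².
ω_f = L / I = 2271 / 1.718 = 1322 rpm.

|ω_f| ≈ 1320 rpm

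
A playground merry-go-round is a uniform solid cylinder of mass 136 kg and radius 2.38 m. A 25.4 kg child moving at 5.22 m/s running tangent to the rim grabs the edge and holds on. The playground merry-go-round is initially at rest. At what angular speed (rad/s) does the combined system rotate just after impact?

|ω_f| ≈ 0.596 rad/s

The axle reaction passes through the axle and exerts no torque about it; angular momentum about the axle is conserved through the impact.
I_p = ½(136)(2.38)² = 385.2 kg·m². Taking the sense of the child's angular momentum as positive, L_{child} = m v R = (25.4)(5.22)(2.38) = 315.6 kg·m²/s.
L_i = 0 + 315.6 = 315.6 kg·m²/s.
After sticking, I_f = I_p + m R² = 385.2 + (25.4)(2.38)² = 529.1 kg·m².
ω_f = L_i / I_f = 315.6 / 529.1 = 0.5965 rad/s.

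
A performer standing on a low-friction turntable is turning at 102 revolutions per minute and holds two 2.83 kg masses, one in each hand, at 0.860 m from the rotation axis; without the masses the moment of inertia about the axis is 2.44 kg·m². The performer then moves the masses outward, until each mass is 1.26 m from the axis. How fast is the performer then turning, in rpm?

ω₂ ≈ 59.2 rpm

Angular momentum about the spin axis is conserved since the torque about it is zero.
I₁ = 2.44 + 2(2.83)(0.860)² = 6.626 kg·m²; I₂ = 2.44 + 2(2.83)(1.26)² = 11.43 kg·m².
ω₂ = I₁ω₁ / I₂ = (6.626)(102 rpm) / (11.43) = 59.15 rpm.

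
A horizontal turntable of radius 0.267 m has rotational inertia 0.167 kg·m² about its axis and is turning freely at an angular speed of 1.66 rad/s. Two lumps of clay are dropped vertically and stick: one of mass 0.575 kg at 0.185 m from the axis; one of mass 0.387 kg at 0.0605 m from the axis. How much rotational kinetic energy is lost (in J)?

The added mass arrives with no angular momentum about the axis, and any external torque about the axis is negligible, so the system's angular momentum is conserved.
Added inertia Σmr² = (0.575)(0.185)² + (0.387)(0.0605)² = 0.02110 kg·m²; I_f = 0.1670 + 0.02110 = 0.1881 kg·m².
ω_f = I_p ω_i / I_f = (0.1670)(1.66) / 0.1881 = 1.474 rad/s.
KE_i = ½(0.1670)(1.660 rad/s)² = 0.2301 J; KE_f = ½(0.1881)(1.474)² = 0.2043 J.

energy lost ≈ 0.0258 J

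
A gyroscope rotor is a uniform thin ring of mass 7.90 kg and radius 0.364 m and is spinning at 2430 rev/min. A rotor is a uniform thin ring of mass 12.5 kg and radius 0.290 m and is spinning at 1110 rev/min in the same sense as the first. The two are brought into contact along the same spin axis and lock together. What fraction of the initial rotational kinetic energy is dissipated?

fraction ≈ 0.122

The coupling torques are internal; angular momentum about the shared axis is conserved.
Moments of inertia: I_A = (7.90)(0.364)² = 1.047 kg·m²; I_B = (12.5)(0.290)² = 1.051 kg·m².
Taking A's sense as positive: L = (1.047)(2430) + (1.051)(1110) = 3710 kg·m²·rpm.
Combined I = 1.047 + 1.051 = 2.098 kg·m².
ω_f = L / I = 3710 / 2.098 = 1769 rpm.
KE_i = ½ΣIω² = 40990 J; KE_f = ½(2.098)(185.2)² = 35980 J.
Fraction dissipated = (KE_i − KE_f)/KE_i = 0.1222.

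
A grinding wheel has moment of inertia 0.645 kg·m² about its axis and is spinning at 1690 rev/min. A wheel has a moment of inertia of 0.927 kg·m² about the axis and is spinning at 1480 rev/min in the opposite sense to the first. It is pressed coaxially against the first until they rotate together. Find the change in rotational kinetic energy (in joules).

ΔKE ≈ -21000 J

No external torque acts about the common axis, so total angular momentum is conserved.
Taking A's sense as positive: L = (0.6450)(1690) − (0.9270)(1480) = -281.9 kg·m²·rpm.
Combined I = 0.6450 + 0.9270 = 1.572 kg·m².
ω_f = L / I = -281.9 / 1.572 = -179.3 rpm.
KE_i = ½ΣIω² = 21230 J; KE_f = ½(1.572)(18.78)² = 277.2 J.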